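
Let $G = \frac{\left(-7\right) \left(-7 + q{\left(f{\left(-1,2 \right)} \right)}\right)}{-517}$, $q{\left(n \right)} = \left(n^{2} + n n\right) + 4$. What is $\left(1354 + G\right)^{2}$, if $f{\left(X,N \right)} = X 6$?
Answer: $\frac{490701651001}{267289} \approx 1.8358 \cdot 10^{6}$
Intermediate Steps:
$f{\left(X,N \right)} = 6 X$
$q{\left(n \right)} = 4 + 2 n^{2}$ ($q{\left(n \right)} = \left(n^{2} + n^{2}\right) + 4 = 2 n^{2} + 4 = 4 + 2 n^{2}$)
$G = \frac{483}{517}$ ($G = \frac{\left(-7\right) \left(-7 + \left(4 + 2 \left(6 \left(-1\right)\right)^{2}\right)\right)}{-517} = - 7 \left(-7 + \left(4 + 2 \left(-6\right)^{2}\right)\right) \left(- \frac{1}{517}\right) = - 7 \left(-7 + \left(4 + 2 \cdot 36\right)\right) \left(- \frac{1}{517}\right) = - 7 \left(-7 + \left(4 + 72\right)\right) \left(- \frac{1}{517}\right) = - 7 \left(-7 + 76\right) \left(- \frac{1}{517}\right) = \left(-7\right) 69 \left(- \frac{1}{517}\right) = \left(-483\right) \left(- \frac{1}{517}\right) = \frac{483}{517} \approx 0.93424$)
$\left(1354 + G\right)^{2} = \left(1354 + \frac{483}{517}\right)^{2} = \left(\frac{700501}{517}\right)^{2} = \frac{490701651001}{267289}$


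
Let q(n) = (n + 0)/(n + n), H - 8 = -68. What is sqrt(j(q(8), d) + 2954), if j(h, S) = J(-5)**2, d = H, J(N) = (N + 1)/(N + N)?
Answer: 3*sqrt(8206)/5 ≈ 54.352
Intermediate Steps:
H = -60 (H = 8 - 68 = -60)
J(N) = (1 + N)/(2*N) (J(N) = (1 + N)/((2*N)) = (1 + N)*(1/(2*N)) = (1 + N)/(2*N))
d = -60
q(n) = 1/2 (q(n) = n/((2*n)) = n*(1/(2*n)) = 1/2)
j(h, S) = 4/25 (j(h, S) = ((1/2)*(1 - 5)/(-5))**2 = ((1/2)*(-1/5)*(-4))**2 = (2/5)**2 = 4/25)
sqrt(j(q(8), d) + 2954) = sqrt(4/25 + 2954) = sqrt(73854/25) = 3*sqrt(8206)/5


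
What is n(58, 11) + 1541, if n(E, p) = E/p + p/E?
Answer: 986643/638 ≈ 1546.5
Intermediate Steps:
n(58, 11) + 1541 = (58/11 + 11/58) + 1541 = 3485/638 + 1541 = 986643/638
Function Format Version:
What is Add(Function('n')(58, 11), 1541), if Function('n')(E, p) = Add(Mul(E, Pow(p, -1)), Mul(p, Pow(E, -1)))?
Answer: Rational(986643, 638) ≈ 1546.5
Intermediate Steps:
Add(Function('n')(58, 11), 1541) = Add(Add(Mul(58, Pow(11, -1)), Mul(11, Pow(58, -1))), 1541) = Add(Add(Mul(58, Rational(1, 11)), Mul(11, Rational(1, 58))), 1541) = Add(Add(Rational(58, 11), Rational(11, 58)), 1541) = Add(Rational(3485, 638), 1541) = Rational(986643, 638)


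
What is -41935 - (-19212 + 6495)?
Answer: -29218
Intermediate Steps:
-41935 - (-19212 + 6495) = -41935 - 1*(-12717) = -41935 + 12717 = -29218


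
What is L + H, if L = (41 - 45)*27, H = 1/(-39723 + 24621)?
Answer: -1631017/15102 ≈ -108.00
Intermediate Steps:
H = -1/15102 (H = 1/(-15102) = -1/15102 ≈ -6.6216e-5)
L = -108 (L = -4*27 = -108)
L + H = -108 - 1/15102 = -1631017/15102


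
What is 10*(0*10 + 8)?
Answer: 80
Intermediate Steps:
10*(0*10 + 8) = 10*(0 + 8) = 10*8 = 80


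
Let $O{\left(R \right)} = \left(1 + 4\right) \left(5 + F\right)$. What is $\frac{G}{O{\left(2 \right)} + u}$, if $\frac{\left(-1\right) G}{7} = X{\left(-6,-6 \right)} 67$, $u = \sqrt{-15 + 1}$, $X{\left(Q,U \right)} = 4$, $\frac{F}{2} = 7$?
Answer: $- \frac{178220}{9039} + \frac{1876 i \sqrt{14}}{9039} \approx -19.717 + 0.77656 i$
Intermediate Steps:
$F = 14$ ($F = 2 \cdot 7 = 14$)
$u = i \sqrt{14}$ ($u = \sqrt{-14} = i \sqrt{14} \approx 3.7417 i$)
$O{\left(R \right)} = 95$ ($O{\left(R \right)} = \left(1 + 4\right) \left(5 + 14\right) = 5 \cdot 19 = 95$)
$G = -1876$ ($G = - 7 \cdot 4 \cdot 67 = \left(-7\right) 268 = -1876$)
$\frac{G}{O{\left(2 \right)} + u} = \frac{1}{95 + i \sqrt{14}} \left(-1876\right) = - \frac{1876}{95 + i \sqrt{14}}$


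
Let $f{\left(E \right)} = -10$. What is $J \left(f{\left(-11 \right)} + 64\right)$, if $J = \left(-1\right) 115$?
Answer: $-6210$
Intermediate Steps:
$J = -115$
$J \left(f{\left(-11 \right)} + 64\right) = - 115 \left(-10 + 64\right) = \left(-115\right) 54 = -6210$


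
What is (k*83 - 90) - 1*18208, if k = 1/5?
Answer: -91407/5 ≈ -18281.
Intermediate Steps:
k = ⅕ ≈ 0.20000
(k*83 - 90) - 1*18208 = ((⅕)*83 - 90) - 1*18208 = (83/5 - 90) - 18208 = -367/5 - 18208 = -91407/5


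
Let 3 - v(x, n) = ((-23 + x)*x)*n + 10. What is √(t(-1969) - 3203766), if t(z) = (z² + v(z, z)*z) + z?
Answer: I*√15206401843319 ≈ 3.8995e+6*I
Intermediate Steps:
v(x, n) = -7 - n*x*(-23 + x) (v(x, n) = 3 - (((-23 + x)*x)*n + 10) = 3 - ((x*(-23 + x))*n + 10) = 3 - (n*x*(-23 + x) + 10) = 3 - (10 + n*x*(-23 + x)) = 3 + (-10 - n*x*(-23 + x)) = -7 - n*x*(-23 + x))
t(z) = z + z² + z*(-7 - z³ + 23*z²) (t(z) = (z² + (-7 - z*z² + 23*z*z)*z) + z = (z² + (-7 - z³ + 23*z²)*z) + z = (z² + z*(-7 - z³ + 23*z²)) + z = z + z² + z*(-7 - z³ + 23*z²))
√(t(-1969) - 3203766) = √(-1969*(-6 - 1969 - 1*(-1969)³ + 23*(-1969)²) - 3203766) = √(-1969*(-6 - 1969 - 1*(-7633736209) + 23*3876961) - 3203766) = √(-1969*(-6 - 1969 + 7633736209 + 89170103) - 3203766) = √(-1969*7722904337 - 3203766) = √(-15206398639553 - 3203766) = √(-15206401843319) = I*√15206401843319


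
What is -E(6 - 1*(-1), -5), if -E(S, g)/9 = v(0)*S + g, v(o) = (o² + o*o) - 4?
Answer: -297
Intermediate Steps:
v(o) = -4 + 2*o² (v(o) = (o² + o²) - 4 = 2*o² - 4 = -4 + 2*o²)
E(S, g) = -9*g + 36*S (E(S, g) = -9*((-4 + 2*0²)*S + g) = -9*((-4 + 2*0)*S + g) = -9*((-4 + 0)*S + g) = -9*(-4*S + g) = -9*(g - 4*S) = -9*g + 36*S)
-E(6 - 1*(-1), -5) = -(-9*(-5) + 36*(6 - 1*(-1))) = -(45 + 36*(6 + 1)) = -(45 + 36*7) = -(45 + 252) = -1*297 = -297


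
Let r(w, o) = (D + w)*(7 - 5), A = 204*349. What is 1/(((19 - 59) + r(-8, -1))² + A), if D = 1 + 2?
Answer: 1/73696 ≈ 1.3569e-5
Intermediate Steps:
A = 71196
D = 3
r(w, o) = 6 + 2*w (r(w, o) = (3 + w)*(7 - 5) = (3 + w)*2 = 6 + 2*w)
1/(((19 - 59) + r(-8, -1))² + A) = 1/(((19 - 59) + (6 + 2*(-8)))² + 71196) = 1/((-40 + (6 - 16))² + 71196) = 1/((-40 - 10)² + 71196) = 1/((-50)² + 71196) = 1/(2500 + 71196) = 1/73696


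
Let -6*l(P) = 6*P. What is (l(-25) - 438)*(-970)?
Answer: 400610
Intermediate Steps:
l(P) = -P
(l(-25) - 438)*(-970) = (-1*(-25) - 438)*(-970) = (25 - 438)*(-970) = -413*(-970) = 400610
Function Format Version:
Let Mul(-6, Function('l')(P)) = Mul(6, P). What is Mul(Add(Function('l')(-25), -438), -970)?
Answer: 400610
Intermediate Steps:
Function('l')(P) = Mul(-1, P) (Function('l')(P) = Mul(Rational(-1, 6), Mul(6, P)) = Mul(-1, P))
Mul(Add(Function('l')(-25), -438), -970) = Mul(Add(Mul(-1, -25), -438), -970) = Mul(Add(25, -438), -970) = Mul(-413, -970) = 400610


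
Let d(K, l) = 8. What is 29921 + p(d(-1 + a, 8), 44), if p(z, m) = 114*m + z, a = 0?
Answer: 34945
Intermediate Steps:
p(z, m) = z + 114*m
29921 + p(d(-1 + a, 8), 44) = 29921 + (8 + 114*44) = 29921 + (8 + 5016) = 29921 + 5024 = 34945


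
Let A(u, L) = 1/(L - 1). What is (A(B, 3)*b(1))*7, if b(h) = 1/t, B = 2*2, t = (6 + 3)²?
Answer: 7/162 ≈ 0.043210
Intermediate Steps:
t = 81 (t = 9² = 81)
B = 4
A(u, L) = 1/(-1 + L)
b(h) = 1/81
(A(B, 3)*b(1))*7 = ((1/81)/(-1 + 3))*7 = ((1/81)/2)*7 = ((½)*(1/81))*7 = (1/162)*7 = 7/162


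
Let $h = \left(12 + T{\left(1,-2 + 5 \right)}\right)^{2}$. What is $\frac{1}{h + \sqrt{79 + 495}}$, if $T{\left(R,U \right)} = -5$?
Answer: $\frac{7}{261} - \frac{\sqrt{574}}{1827} \approx 0.013706$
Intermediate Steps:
$h = 49$ ($h = \left(12 - 5\right)^{2} = 7^{2} = 49$)
$\frac{1}{h + \sqrt{79 + 495}} = \frac{1}{49 + \sqrt{79 + 495}} = \frac{1}{49 + \sqrt{574}}$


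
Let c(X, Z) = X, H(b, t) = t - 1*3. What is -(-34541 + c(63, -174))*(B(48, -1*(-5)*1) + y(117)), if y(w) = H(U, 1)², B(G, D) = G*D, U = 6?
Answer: 8412632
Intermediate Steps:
H(b, t) = -3 + t (H(b, t) = t - 3 = -3 + t)
B(G, D) = D*G
y(w) = 4 (y(w) = (-3 + 1)² = (-2)² = 4)
-(-34541 + c(63, -174))*(B(48, -1*(-5)*1) + y(117)) = -(-34541 + 63)*((-1*(-5)*1)*48 + 4) = -(-34478)*((5*1)*48 + 4) = -(-34478)*(5*48 + 4) = -(-34478)*(240 + 4) = -(-34478)*244 = -1*(-8412632) = 8412632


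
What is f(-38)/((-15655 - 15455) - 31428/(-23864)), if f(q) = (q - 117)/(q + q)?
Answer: -24335/371188806 ≈ -6.5560e-5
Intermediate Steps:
f(q) = (-117 + q)/(2*q) (f(q) = (-117 + q)/((2*q)) = (-117 + q)*(1/(2*q)) = (-117 + q)/(2*q))
f(-38)/((-15655 - 15455) - 31428/(-23864)) = ((½)*(-117 - 38)/(-38))/((-15655 - 15455) - 31428/(-23864)) = ((½)*(-1/38)*(-155))/(-31110 - 31428*(-1/23864)) = 155/(76*(-31110 + 7857/5966)) = 155/(76*(-185594403/5966)) = (155/76)*(-5966/185594403) = -24335/371188806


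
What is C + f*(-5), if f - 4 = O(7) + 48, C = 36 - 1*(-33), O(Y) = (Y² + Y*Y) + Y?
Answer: -716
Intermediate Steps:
O(Y) = Y + 2*Y² (O(Y) = (Y² + Y²) + Y = 2*Y² + Y = Y + 2*Y²)
C = 69 (C = 36 + 33 = 69)
f = 157 (f = 4 + (7*(1 + 2*7) + 48) = 4 + (7*(1 + 14) + 48) = 4 + (7*15 + 48) = 4 + (105 + 48) = 4 + 153 = 157)
C + f*(-5) = 69 + 157*(-5) = 69 - 785 = -716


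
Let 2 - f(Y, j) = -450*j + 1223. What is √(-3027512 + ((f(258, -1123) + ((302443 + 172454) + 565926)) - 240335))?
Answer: I*√2733595 ≈ 1653.4*I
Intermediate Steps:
f(Y, j) = -1221 + 450*j (f(Y, j) = 2 - (-450*j + 1223) = 2 - (1223 - 450*j) = 2 + (-1223 + 450*j) = -1221 + 450*j)
√(-3027512 + ((f(258, -1123) + ((302443 + 172454) + 565926)) - 240335)) = √(-3027512 + (((-1221 + 450*(-1123)) + ((302443 + 172454) + 565926)) - 240335)) = √(-3027512 + (((-1221 - 505350) + (474897 + 565926)) - 240335)) = √(-3027512 + ((-506571 + 1040823) - 240335)) = √(-3027512 + (534252 - 240335)) = √(-3027512 + 293917) = √(-2733595) = I*√2733595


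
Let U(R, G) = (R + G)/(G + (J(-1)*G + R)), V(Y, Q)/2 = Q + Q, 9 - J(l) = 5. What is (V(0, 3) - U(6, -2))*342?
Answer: 4446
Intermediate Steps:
J(l) = 4 (J(l) = 9 - 1*5 = 9 - 5 = 4)
V(Y, Q) = 4*Q (V(Y, Q) = 2*(Q + Q) = 2*(2*Q) = 4*Q)
U(R, G) = (G + R)/(R + 5*G) (U(R, G) = (R + G)/(G + (4*G + R)) = (G + R)/(G + (R + 4*G)) = (G + R)/(R + 5*G))
(V(0, 3) - U(6, -2))*342 = (4*3 - (-2 + 6)/(6 + 5*(-2)))*342 = (12 - 4/(6 - 10))*342 = (12 - 4/(-4))*342 = (12 - (-1)*4/4)*342 = (12 - 1*(-1))*342 = (12 + 1)*342 = 13*342 = 4446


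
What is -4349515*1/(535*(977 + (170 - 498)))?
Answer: -869903/69443 ≈ -12.527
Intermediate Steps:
-4349515*1/(535*(977 + (170 - 498))) = -4349515*1/(535*(977 - 328)) = -4349515/(649*535) = -4349515/347215 = -4349515*1/347215 = -869903/69443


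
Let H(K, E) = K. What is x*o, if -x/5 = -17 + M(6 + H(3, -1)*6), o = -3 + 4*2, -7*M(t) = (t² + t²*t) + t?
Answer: 363575/7 ≈ 51939.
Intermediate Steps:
M(t) = -t/7 - t²/7 - t³/7 (M(t) = -((t² + t²*t) + t)/7 = -((t² + t³) + t)/7 = -(t + t² + t³)/7 = -t/7 - t²/7 - t³/7)
o = 5 (o = -3 + 8 = 5)
x = 72715/7 (x = -5*(-17 - (6 + 3*6)*(1 + (6 + 3*6) + (6 + 3*6)²)/7) = -5*(-17 - (6 + 18)*(1 + (6 + 18) + (6 + 18)²)/7) = -5*(-17 - ⅐*24*(1 + 24 + 24²)) = -5*(-17 - ⅐*24*(1 + 24 + 576)) = -5*(-17 - ⅐*24*601) = -5*(-17 - 14424/7) = -5*(-14543/7) = 72715/7 ≈ 10388.)
x*o = (72715/7)*5 = 363575/7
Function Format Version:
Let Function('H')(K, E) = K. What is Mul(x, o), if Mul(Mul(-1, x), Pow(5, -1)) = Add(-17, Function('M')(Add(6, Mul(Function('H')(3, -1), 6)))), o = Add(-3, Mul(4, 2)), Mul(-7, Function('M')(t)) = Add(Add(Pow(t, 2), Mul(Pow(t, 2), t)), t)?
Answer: Rational(363575, 7) ≈ 51939.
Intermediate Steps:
Function('M')(t) = Add(Mul(Rational(-1, 7), t), Mul(Rational(-1, 7), Pow(t, 2)), Mul(Rational(-1, 7), Pow(t, 3))) (Function('M')(t) = Mul(Rational(-1, 7), Add(Add(Pow(t, 2), Mul(Pow(t, 2), t)), t)) = Mul(Rational(-1, 7), Add(Add(Pow(t, 2), Pow(t, 3)), t)) = Mul(Rational(-1, 7), Add(t, Pow(t, 2), Pow(t, 3))) = Add(Mul(Rational(-1, 7), t), Mul(Rational(-1, 7), Pow(t, 2)), Mul(Rational(-1, 7), Pow(t, 3))))
o = 5 (o = Add(-3, 8) = 5)
x = Rational(72715, 7) (x = Mul(-5, Add(-17, Mul(Rational(-1, 7), Add(6, Mul(3, 6)), Add(1, Add(6, Mul(3, 6)), Pow(Add(6, Mul(3, 6)), 2))))) = Mul(-5, Add(-17, Mul(Rational(-1, 7), Add(6, 18), Add(1, Add(6, 18), Pow(Add(6, 18), 2))))) = Mul(-5, Add(-17, Mul(Rational(-1, 7), 24, Add(1, 24, Pow(24, 2))))) = Mul(-5, Add(-17, Mul(Rational(-1, 7), 24, Add(1, 24, 576)))) = Mul(-5, Add(-17, Mul(Rational(-1, 7), 24, 601))) = Mul(-5, Add(-17, Rational(-14424, 7))) = Mul(-5, Rational(-14543, 7)) = Rational(72715, 7) ≈ 10388.)
Mul(x, o) = Mul(Rational(72715, 7), 5) = Rational(363575, 7)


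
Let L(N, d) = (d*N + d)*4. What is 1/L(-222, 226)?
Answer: -1/199784 ≈ -5.0054e-6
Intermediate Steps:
L(N, d) = 4*d + 4*N*d (L(N, d) = (N*d + d)*4 = (d + N*d)*4 = 4*d + 4*N*d)
1/L(-222, 226) = 1/(4*226*(1 - 222)) = 1/(4*226*(-221)) = 1/(-199784) = -1/199784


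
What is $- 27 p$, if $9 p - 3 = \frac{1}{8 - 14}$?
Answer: $- \frac{17}{2} \approx -8.5$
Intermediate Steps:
$p = \frac{17}{54}$ ($p = \frac{1}{3} + \frac{1}{9 \left(8 - 14\right)} = \frac{1}{3} + \frac{1}{9 \left(-6\right)} = \frac{1}{3} + \frac{1}{9} \left(- \frac{1}{6}\right) = \frac{1}{3} - \frac{1}{54} = \frac{17}{54} \approx 0.31481$)
$- 27 p = \left(-27\right) \frac{17}{54} = - \frac{17}{2}$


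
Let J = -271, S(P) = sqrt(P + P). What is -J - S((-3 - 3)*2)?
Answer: 271 - 2*I*sqrt(6) ≈ 271.0 - 4.899*I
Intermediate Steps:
S(P) = sqrt(2)*sqrt(P) (S(P) = sqrt(2*P) = sqrt(2)*sqrt(P))
-J - S((-3 - 3)*2) = -1*(-271) - sqrt(2)*sqrt((-3 - 3)*2) = 271 - sqrt(2)*sqrt(-6*2) = 271 - sqrt(2)*sqrt(-12) = 271 - sqrt(2)*2*I*sqrt(3) = 271 - 2*I*sqrt(6)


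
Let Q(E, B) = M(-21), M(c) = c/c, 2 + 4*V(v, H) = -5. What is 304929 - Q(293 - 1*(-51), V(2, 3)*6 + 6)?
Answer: 304928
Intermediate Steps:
V(v, H) = -7/4 (V(v, H) = -1/2 + (1/4)*(-5) = -1/2 - 5/4 = -7/4)
M(c) = 1
Q(E, B) = 1
304929 - Q(293 - 1*(-51), V(2, 3)*6 + 6) = 304929 - 1*1 = 304929 - 1 = 304928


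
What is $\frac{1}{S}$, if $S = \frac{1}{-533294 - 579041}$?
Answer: $-1112335$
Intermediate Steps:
$S = - \frac{1}{1112335}$ ($S = \frac{1}{-1112335} = - \frac{1}{1112335} \approx -8.9901 \cdot 10^{-7}$)
$\frac{1}{S} = \frac{1}{- \frac{1}{1112335}} = -1112335$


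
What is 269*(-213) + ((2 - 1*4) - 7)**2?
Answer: -57216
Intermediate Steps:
269*(-213) + ((2 - 1*4) - 7)**2 = -57297 + ((2 - 4) - 7)**2 = -57297 + (-2 - 7)**2 = -57297 + (-9)**2 = -57297 + 81 = -57216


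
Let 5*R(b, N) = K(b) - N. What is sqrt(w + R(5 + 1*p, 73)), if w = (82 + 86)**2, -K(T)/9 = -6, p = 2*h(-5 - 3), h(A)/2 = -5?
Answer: sqrt(705505)/5 ≈ 167.99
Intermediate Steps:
h(A) = -10 (h(A) = 2*(-5) = -10)
p = -20 (p = 2*(-10) = -20)
K(T) = 54 (K(T) = -9*(-6) = 54)
w = 28224 (w = 168**2 = 28224)
R(b, N) = 54/5 - N/5 (R(b, N) = (54 - N)/5 = 54/5 - N/5)
sqrt(w + R(5 + 1*p, 73)) = sqrt(28224 + (54/5 - 1/5*73)) = sqrt(28224 + (54/5 - 73/5)) = sqrt(28224 - 19/5) = sqrt(141101/5) = sqrt(705505)/5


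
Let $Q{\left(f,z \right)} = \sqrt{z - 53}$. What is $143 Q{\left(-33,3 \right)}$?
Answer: $715 i \sqrt{2} \approx 1011.2 i$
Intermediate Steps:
$Q{\left(f,z \right)} = \sqrt{-53 + z}$
$143 Q{\left(-33,3 \right)} = 143 \sqrt{-53 + 3} = 143 \sqrt{-50} = 143 \cdot 5 i \sqrt{2} = 715 i \sqrt{2}$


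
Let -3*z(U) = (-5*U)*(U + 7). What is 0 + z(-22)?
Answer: 550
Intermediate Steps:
z(U) = 5*U*(7 + U)/3 (z(U) = -(-5*U)*(U + 7)/3 = -(-5*U)*(7 + U)/3 = -(-5)*U*(7 + U)/3 = 5*U*(7 + U)/3)
0 + z(-22) = 0 + (5/3)*(-22)*(7 - 22) = 0 + (5/3)*(-22)*(-15) = 0 + 550 = 550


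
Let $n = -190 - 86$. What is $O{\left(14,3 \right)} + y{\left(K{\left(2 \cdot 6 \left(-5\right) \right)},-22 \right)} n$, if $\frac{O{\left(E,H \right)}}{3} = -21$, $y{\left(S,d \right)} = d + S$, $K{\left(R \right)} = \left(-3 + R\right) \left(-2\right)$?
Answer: $-28767$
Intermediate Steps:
$n = -276$
$K{\left(R \right)} = 6 - 2 R$
$y{\left(S,d \right)} = S + d$
$O{\left(E,H \right)} = -63$ ($O{\left(E,H \right)} = 3 \left(-21\right) = -63$)
$O{\left(14,3 \right)} + y{\left(K{\left(2 \cdot 6 \left(-5\right) \right)},-22 \right)} n = -63 + \left(\left(6 - 2 \cdot 2 \cdot 6 \left(-5\right)\right) - 22\right) \left(-276\right) = -63 + \left(\left(6 - 2 \cdot 12 \left(-5\right)\right) - 22\right) \left(-276\right) = -63 + \left(\left(6 - -120\right) - 22\right) \left(-276\right) = -63 + \left(\left(6 + 120\right) - 22\right) \left(-276\right) = -63 + \left(126 - 22\right) \left(-276\right) = -63 + 104 \left(-276\right) = -63 - 28704 = -28767$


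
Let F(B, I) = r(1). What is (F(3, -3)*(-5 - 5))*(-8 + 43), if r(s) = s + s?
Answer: -700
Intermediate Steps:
r(s) = 2*s
F(B, I) = 2 (F(B, I) = 2*1 = 2)
(F(3, -3)*(-5 - 5))*(-8 + 43) = (2*(-5 - 5))*(-8 + 43) = (2*(-10))*35 = -20*35 = -700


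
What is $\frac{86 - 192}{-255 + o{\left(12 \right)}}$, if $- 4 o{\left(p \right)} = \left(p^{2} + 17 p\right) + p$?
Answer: $\frac{106}{345} \approx 0.30725$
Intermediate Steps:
$o{\left(p \right)} = - \frac{9 p}{2} - \frac{p^{2}}{4}$ ($o{\left(p \right)} = - \frac{\left(p^{2} + 17 p\right) + p}{4} = - \frac{p^{2} + 18 p}{4} = - \frac{9 p}{2} - \frac{p^{2}}{4}$)
$\frac{86 - 192}{-255 + o{\left(12 \right)}} = \frac{86 - 192}{-255 - 3 \left(18 + 12\right)} = - \frac{106}{-255 - 3 \cdot 30} = - \frac{106}{-255 - 90} = - \frac{106}{-345} = \left(-106\right) \left(- \frac{1}{345}\right) = \frac{106}{345}$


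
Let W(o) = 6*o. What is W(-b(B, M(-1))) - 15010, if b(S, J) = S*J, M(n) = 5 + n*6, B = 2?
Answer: -14998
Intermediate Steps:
M(n) = 5 + 6*n
b(S, J) = J*S
W(-b(B, M(-1))) - 15010 = 6*(-(5 + 6*(-1))*2) - 15010 = 6*(-(5 - 6)*2) - 15010 = 6*(-(-1)*2) - 15010 = 6*(-1*(-2)) - 15010 = 6*2 - 15010 = 12 - 15010 = -14998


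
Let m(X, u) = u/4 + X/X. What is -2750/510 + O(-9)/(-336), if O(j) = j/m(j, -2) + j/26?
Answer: -792691/148512 ≈ -5.3376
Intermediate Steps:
m(X, u) = 1 + u/4 (m(X, u) = u*(¼) + 1 = u/4 + 1 = 1 + u/4)
O(j) = 53*j/26 (O(j) = j/(1 + (¼)*(-2)) + j/26 = j/(1 - ½) + j*(1/26) = j/(½) + j/26 = j*2 + j/26 = 2*j + j/26 = 53*j/26)
-2750/510 + O(-9)/(-336) = -2750/510 + ((53/26)*(-9))/(-336) = -2750*1/510 - 477/26*(-1/336) = -275/51 + 159/2912 = -792691/148512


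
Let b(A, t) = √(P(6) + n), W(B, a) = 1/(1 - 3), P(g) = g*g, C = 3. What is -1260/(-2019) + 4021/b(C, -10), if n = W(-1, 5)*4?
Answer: 420/673 + 4021*√34/34 ≈ 690.22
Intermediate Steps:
P(g) = g²
W(B, a) = -½ (W(B, a) = 1/(-2) = -½)
n = -2 (n = -½*4 = -2)
b(A, t) = √34 (b(A, t) = √(6² - 2) = √(36 - 2) = √34)
-1260/(-2019) + 4021/b(C, -10) = -1260/(-2019) + 4021/(√34) = -1260*(-1/2019) + 4021*(√34/34) = 420/673 + 4021*√34/34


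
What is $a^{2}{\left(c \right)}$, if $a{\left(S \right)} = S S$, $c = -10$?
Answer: $10000$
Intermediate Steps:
$a{\left(S \right)} = S^{2}$
$a^{2}{\left(c \right)} = \left(\left(-10\right)^{2}\right)^{2} = 100^{2} = 10000$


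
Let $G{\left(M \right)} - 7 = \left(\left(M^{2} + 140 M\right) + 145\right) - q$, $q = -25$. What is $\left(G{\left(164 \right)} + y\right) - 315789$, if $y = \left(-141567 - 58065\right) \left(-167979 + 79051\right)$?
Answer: $17752608740$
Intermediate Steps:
$y = 17752874496$ ($y = \left(-199632\right) \left(-88928\right) = 17752874496$)
$G{\left(M \right)} = 177 + M^{2} + 140 M$ ($G{\left(M \right)} = 7 - \left(-170 - M^{2} - 140 M\right) = 7 + \left(\left(145 + M^{2} + 140 M\right) + 25\right) = 7 + \left(170 + M^{2} + 140 M\right) = 177 + M^{2} + 140 M$)
$\left(G{\left(164 \right)} + y\right) - 315789 = \left(\left(177 + 164^{2} + 140 \cdot 164\right) + 17752874496\right) - 315789 = \left(\left(177 + 26896 + 22960\right) + 17752874496\right) - 315789 = \left(50033 + 17752874496\right) - 315789 = 17752924529 - 315789 = 17752608740$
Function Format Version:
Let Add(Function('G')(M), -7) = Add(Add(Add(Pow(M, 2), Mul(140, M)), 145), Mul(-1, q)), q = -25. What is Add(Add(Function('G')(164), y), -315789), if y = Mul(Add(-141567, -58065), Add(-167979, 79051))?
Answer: 17752608740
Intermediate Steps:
y = 17752874496 (y = Mul(-199632, -88928) = 17752874496)
Function('G')(M) = Add(177, Pow(M, 2), Mul(140, M)) (Function('G')(M) = Add(7, Add(Add(Add(Pow(M, 2), Mul(140, M)), 145), Mul(-1, -25))) = Add(7, Add(Add(145, Pow(M, 2), Mul(140, M)), 25)) = Add(7, Add(170, Pow(M, 2), Mul(140, M))) = Add(177, Pow(M, 2), Mul(140, M)))
Add(Add(Function('G')(164), y), -315789) = Add(Add(Add(177, Pow(164, 2), Mul(140, 164)), 17752874496), -315789) = Add(Add(Add(177, 26896, 22960), 17752874496), -315789) = Add(Add(50033, 17752874496), -315789) = Add(17752924529, -315789) = 17752608740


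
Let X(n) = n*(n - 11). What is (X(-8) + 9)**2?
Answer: 25921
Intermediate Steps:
X(n) = n*(-11 + n)
(X(-8) + 9)**2 = (-8*(-11 - 8) + 9)**2 = (-8*(-19) + 9)**2 = (152 + 9)**2 = 161**2 = 25921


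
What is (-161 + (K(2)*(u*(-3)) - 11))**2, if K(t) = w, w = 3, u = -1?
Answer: 26569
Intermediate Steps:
K(t) = 3
(-161 + (K(2)*(u*(-3)) - 11))**2 = (-161 + (3*(-1*(-3)) - 11))**2 = (-161 + (3*3 - 11))**2 = (-161 + (9 - 11))**2 = (-161 - 2)**2 = (-163)**2 = 26569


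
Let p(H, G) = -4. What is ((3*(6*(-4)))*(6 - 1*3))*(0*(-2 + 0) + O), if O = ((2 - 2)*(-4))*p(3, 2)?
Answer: 0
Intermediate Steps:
O = 0 (O = ((2 - 2)*(-4))*(-4) = (0*(-4))*(-4) = 0*(-4) = 0)
((3*(6*(-4)))*(6 - 1*3))*(0*(-2 + 0) + O) = ((3*(6*(-4)))*(6 - 1*3))*(0*(-2 + 0) + 0) = ((3*(-24))*(6 - 3))*(0*(-2) + 0) = (-72*3)*(0 + 0) = -216*0 = 0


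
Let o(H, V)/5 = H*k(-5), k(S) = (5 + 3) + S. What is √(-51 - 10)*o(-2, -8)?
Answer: -30*I*√61 ≈ -234.31*I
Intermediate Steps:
k(S) = 8 + S
o(H, V) = 15*H (o(H, V) = 5*(H*(8 - 5)) = 5*(H*3) = 5*(3*H) = 15*H)
√(-51 - 10)*o(-2, -8) = √(-51 - 10)*(15*(-2)) = √(-61)*(-30) = (I*√61)*(-30) = -30*I*√61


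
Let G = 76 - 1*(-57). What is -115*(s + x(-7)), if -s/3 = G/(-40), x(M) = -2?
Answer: -7337/8 ≈ -917.13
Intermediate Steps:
G = 133 (G = 76 + 57 = 133)
s = 399/40 (s = -399/(-40) = -399*(-1)/40 = -3*(-133/40) = 399/40 ≈ 9.9750)
-115*(s + x(-7)) = -115*(399/40 - 2) = -115*319/40 = -7337/8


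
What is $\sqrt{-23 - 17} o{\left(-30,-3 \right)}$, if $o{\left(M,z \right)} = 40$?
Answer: $80 i \sqrt{10} \approx 252.98 i$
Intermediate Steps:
$\sqrt{-23 - 17} o{\left(-30,-3 \right)} = \sqrt{-23 - 17} \cdot 40 = \sqrt{-40} \cdot 40 = 2 i \sqrt{10} \cdot 40 = 80 i \sqrt{10}$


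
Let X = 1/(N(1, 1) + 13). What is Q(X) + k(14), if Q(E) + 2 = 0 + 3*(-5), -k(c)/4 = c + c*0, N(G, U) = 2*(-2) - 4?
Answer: -73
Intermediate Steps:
N(G, U) = -8 (N(G, U) = -4 - 4 = -8)
X = 1/5 (X = 1/(-8 + 13) = 1/5 ≈ 0.20000)
k(c) = -4*c (k(c) = -4*(c + c*0) = -4*(c + 0) = -4*c)
Q(E) = -17 (Q(E) = -2 + (0 + 3*(-5)) = -2 + (0 - 15) = -2 - 15 = -17)
Q(X) + k(14) = -17 - 4*14 = -17 - 56 = -73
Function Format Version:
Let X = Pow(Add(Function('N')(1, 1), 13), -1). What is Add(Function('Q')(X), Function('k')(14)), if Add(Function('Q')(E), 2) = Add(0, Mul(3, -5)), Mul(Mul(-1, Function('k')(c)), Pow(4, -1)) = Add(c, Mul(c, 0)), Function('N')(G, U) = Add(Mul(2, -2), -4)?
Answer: -73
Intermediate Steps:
Function('N')(G, U) = -8 (Function('N')(G, U) = Add(-4, -4) = -8)
X = Rational(1, 5) (X = Pow(Add(-8, 13), -1) = Pow(5, -1) = Rational(1, 5) ≈ 0.20000)
Function('k')(c) = Mul(-4, c) (Function('k')(c) = Mul(-4, Add(c, Mul(c, 0))) = Mul(-4, Add(c, 0)) = Mul(-4, c))
Function('Q')(E) = -17 (Function('Q')(E) = Add(-2, Add(0, Mul(3, -5))) = Add(-2, Add(0, -15)) = Add(-2, -15) = -17)
Add(Function('Q')(X), Function('k')(14)) = Add(-17, Mul(-4, 14)) = Add(-17, -56) = -73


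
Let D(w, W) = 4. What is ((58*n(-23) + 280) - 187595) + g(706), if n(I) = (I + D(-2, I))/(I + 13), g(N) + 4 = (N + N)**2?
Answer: 9032676/5 ≈ 1.8065e+6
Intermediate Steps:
g(N) = -4 + 4*N**2 (g(N) = -4 + (N + N)**2 = -4 + (2*N)**2 = -4 + 4*N**2)
n(I) = (4 + I)/(13 + I) (n(I) = (I + 4)/(I + 13) = (4 + I)/(13 + I))
((58*n(-23) + 280) - 187595) + g(706) = ((58*((4 - 23)/(13 - 23)) + 280) - 187595) + (-4 + 4*706**2) = ((58*(-19/(-10)) + 280) - 187595) + (-4 + 4*498436) = ((58*(-1/10*(-19)) + 280) - 187595) + (-4 + 1993744) = ((58*(19/10) + 280) - 187595) + 1993740 = ((551/5 + 280) - 187595) + 1993740 = (1951/5 - 187595) + 1993740 = -936024/5 + 1993740 = 9032676/5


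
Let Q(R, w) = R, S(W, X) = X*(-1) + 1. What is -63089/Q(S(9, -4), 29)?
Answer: -63089/5 ≈ -12618.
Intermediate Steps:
S(W, X) = 1 - X (S(W, X) = -X + 1 = 1 - X)
-63089/Q(S(9, -4), 29) = -63089/(1 - 1*(-4)) = -63089/(1 + 4) = -63089/5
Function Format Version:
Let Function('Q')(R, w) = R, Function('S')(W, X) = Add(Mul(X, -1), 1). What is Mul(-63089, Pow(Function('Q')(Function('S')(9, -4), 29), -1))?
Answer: Rational(-63089, 5) ≈ -12618.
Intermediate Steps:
Function('S')(W, X) = Add(1, Mul(-1, X)) (Function('S')(W, X) = Add(Mul(-1, X), 1) = Add(1, Mul(-1, X)))
Mul(-63089, Pow(Function('Q')(Function('S')(9, -4), 29), -1)) = Mul(-63089, Pow(Add(1, Mul(-1, -4)), -1)) = Mul(-63089, Pow(Add(1, 4), -1)) = Mul(-63089, Pow(5, -1)) = Mul(-63089, Rational(1, 5)) = Rational(-63089, 5)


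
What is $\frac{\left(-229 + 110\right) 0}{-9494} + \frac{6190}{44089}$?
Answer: $\frac{6190}{44089} \approx 0.1404$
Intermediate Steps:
$\frac{\left(-229 + 110\right) 0}{-9494} + \frac{6190}{44089} = \left(-119\right) 0 \left(- \frac{1}{9494}\right) + 6190 \cdot \frac{1}{44089} = 0 \left(- \frac{1}{9494}\right) + \frac{6190}{44089} = 0 + \frac{6190}{44089} = \frac{6190}{44089}$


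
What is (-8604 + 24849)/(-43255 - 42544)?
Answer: -16245/85799 ≈ -0.18934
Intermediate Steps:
(-8604 + 24849)/(-43255 - 42544) = 16245/(-85799) = 16245*(-1/85799) = -16245/85799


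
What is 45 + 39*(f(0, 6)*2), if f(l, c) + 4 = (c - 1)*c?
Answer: 2073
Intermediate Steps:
f(l, c) = -4 + c*(-1 + c) (f(l, c) = -4 + (c - 1)*c = -4 + (-1 + c)*c = -4 + c*(-1 + c))
45 + 39*(f(0, 6)*2) = 45 + 39*((-4 + 6**2 - 1*6)*2) = 45 + 39*((-4 + 36 - 6)*2) = 45 + 39*(26*2) = 45 + 39*52 = 45 + 2028 = 2073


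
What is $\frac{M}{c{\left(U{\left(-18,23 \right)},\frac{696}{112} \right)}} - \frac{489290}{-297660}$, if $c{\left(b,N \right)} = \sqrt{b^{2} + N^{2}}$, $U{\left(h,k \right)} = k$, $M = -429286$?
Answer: $\frac{48929}{29766} - \frac{6010004 \sqrt{111253}}{111253} \approx -18017.0$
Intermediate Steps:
$c{\left(b,N \right)} = \sqrt{N^{2} + b^{2}}$
$\frac{M}{c{\left(U{\left(-18,23 \right)},\frac{696}{112} \right)}} - \frac{489290}{-297660} = - \frac{429286}{\sqrt{\left(\frac{696}{112}\right)^{2} + 23^{2}}} - \frac{489290}{-297660} = - \frac{429286}{\sqrt{\left(696 \cdot \frac{1}{112}\right)^{2} + 529}} - - \frac{48929}{29766} = - \frac{429286}{\sqrt{\left(\frac{87}{14}\right)^{2} + 529}} + \frac{48929}{29766} = - \frac{429286}{\sqrt{\frac{7569}{196} + 529}} + \frac{48929}{29766} = - \frac{429286}{\sqrt{\frac{111253}{196}}} + \frac{48929}{29766} = - \frac{429286}{\frac{1}{14} \sqrt{111253}} + \frac{48929}{29766} = - 429286 \frac{14 \sqrt{111253}}{111253} + \frac{48929}{29766} = - \frac{6010004 \sqrt{111253}}{111253} + \frac{48929}{29766} = \frac{48929}{29766} - \frac{6010004 \sqrt{111253}}{111253}$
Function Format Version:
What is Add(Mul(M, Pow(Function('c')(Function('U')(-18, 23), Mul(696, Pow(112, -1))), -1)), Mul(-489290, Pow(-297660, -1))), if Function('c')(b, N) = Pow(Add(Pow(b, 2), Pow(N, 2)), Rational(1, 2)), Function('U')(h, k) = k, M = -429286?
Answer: Add(Rational(48929, 29766), Mul(Rational(-6010004, 111253), Pow(111253, Rational(1, 2)))) ≈ -18017.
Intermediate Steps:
Function('c')(b, N) = Pow(Add(Pow(N, 2), Pow(b, 2)), Rational(1, 2))
Add(Mul(M, Pow(Function('c')(Function('U')(-18, 23), Mul(696, Pow(112, -1))), -1)), Mul(-489290, Pow(-297660, -1))) = Add(Mul(-429286, Pow(Pow(Add(Pow(Mul(696, Pow(112, -1)), 2), Pow(23, 2)), Rational(1, 2)), -1)), Mul(-489290, Pow(-297660, -1))) = Add(Mul(-429286, Pow(Pow(Add(Pow(Mul(696, Rational(1, 112)), 2), 529), Rational(1, 2)), -1)), Mul(-489290, Rational(-1, 297660))) = Add(Mul(-429286, Pow(Pow(Add(Pow(Rational(87, 14), 2), 529), Rational(1, 2)), -1)), Rational(48929, 29766)) = Add(Mul(-429286, Pow(Pow(Add(Rational(7569, 196), 529), Rational(1, 2)), -1)), Rational(48929, 29766)) = Add(Mul(-429286, Pow(Pow(Rational(111253, 196), Rational(1, 2)), -1)), Rational(48929, 29766)) = Add(Mul(-429286, Pow(Mul(Rational(1, 14), Pow(111253, Rational(1, 2))), -1)), Rational(48929, 29766)) = Add(Mul(-429286, Mul(Rational(14, 111253), Pow(111253, Rational(1, 2)))), Rational(48929, 29766)) = Add(Mul(Rational(-6010004, 111253), Pow(111253, Rational(1, 2))), Rational(48929, 29766)) = Add(Rational(48929, 29766), Mul(Rational(-6010004, 111253), Pow(111253, Rational(1, 2))))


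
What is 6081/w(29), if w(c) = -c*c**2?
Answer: -6081/24389 ≈ -0.24933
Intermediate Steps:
w(c) = -c**3
6081/w(29) = 6081/((-1*29**3)) = 6081/((-1*24389)) = 6081/(-24389) = 6081*(-1/24389) = -6081/24389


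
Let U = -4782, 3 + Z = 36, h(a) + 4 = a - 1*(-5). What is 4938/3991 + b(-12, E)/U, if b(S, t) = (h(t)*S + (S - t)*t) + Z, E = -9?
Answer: 3831820/3180827 ≈ 1.2047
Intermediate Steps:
h(a) = 1 + a (h(a) = -4 + (a - 1*(-5)) = -4 + (a + 5) = -4 + (5 + a) = 1 + a)
Z = 33 (Z = -3 + 36 = 33)
b(S, t) = 33 + S*(1 + t) + t*(S - t) (b(S, t) = ((1 + t)*S + (S - t)*t) + 33 = (S*(1 + t) + t*(S - t)) + 33 = 33 + S*(1 + t) + t*(S - t))
4938/3991 + b(-12, E)/U = 4938/3991 + (33 - 12 - 1*(-9)² + 2*(-12)*(-9))/(-4782) = 4938*(1/3991) + (33 - 12 - 1*81 + 216)*(-1/4782) = 4938/3991 + (33 - 12 - 81 + 216)*(-1/4782) = 4938/3991 + 156*(-1/4782) = 4938/3991 - 26/797 = 3831820/3180827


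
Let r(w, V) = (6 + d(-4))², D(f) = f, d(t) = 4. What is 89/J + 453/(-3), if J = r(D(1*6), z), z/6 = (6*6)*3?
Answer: -15011/100 ≈ -150.11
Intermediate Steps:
z = 648 (z = 6*((6*6)*3) = 6*(36*3) = 6*108 = 648)
r(w, V) = 100 (r(w, V) = (6 + 4)² = 10² = 100)
J = 100
89/J + 453/(-3) = 89/100 + 453/(-3) = 89*(1/100) + 453*(-⅓) = 89/100 - 151 = -15011/100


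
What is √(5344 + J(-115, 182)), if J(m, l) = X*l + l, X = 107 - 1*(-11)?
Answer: √27002 ≈ 164.32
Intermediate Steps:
X = 118 (X = 107 + 11 = 118)
J(m, l) = 119*l (J(m, l) = 118*l + l = 119*l)
√(5344 + J(-115, 182)) = √(5344 + 119*182) = √(5344 + 21658) = √27002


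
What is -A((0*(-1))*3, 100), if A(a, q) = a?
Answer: 0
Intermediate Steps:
-A((0*(-1))*3, 100) = -0*(-1)*3 = -0*3 = -1*0 = 0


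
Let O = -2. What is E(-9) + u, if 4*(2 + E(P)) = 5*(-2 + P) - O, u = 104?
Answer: 355/4 ≈ 88.750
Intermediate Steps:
E(P) = -4 + 5*P/4 (E(P) = -2 + (5*(-2 + P) - 1*(-2))/4 = -2 + ((-10 + 5*P) + 2)/4 = -2 + (-8 + 5*P)/4 = -2 + (-2 + 5*P/4) = -4 + 5*P/4)
E(-9) + u = (-4 + (5/4)*(-9)) + 104 = (-4 - 45/4) + 104 = -61/4 + 104 = 355/4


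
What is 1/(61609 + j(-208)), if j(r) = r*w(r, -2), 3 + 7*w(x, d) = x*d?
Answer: 1/49337 ≈ 2.0269e-5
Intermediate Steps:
w(x, d) = -3/7 + d*x/7 (w(x, d) = -3/7 + (x*d)/7 = -3/7 + (d*x)/7 = -3/7 + d*x/7)
j(r) = r*(-3/7 - 2*r/7) (j(r) = r*(-3/7 + (⅐)*(-2)*r) = r*(-3/7 - 2*r/7))
1/(61609 + j(-208)) = 1/(61609 - ⅐*(-208)*(3 + 2*(-208))) = 1/(61609 - ⅐*(-208)*(3 - 416)) = 1/(61609 - ⅐*(-208)*(-413)) = 1/(61609 - 12272) = 1/49337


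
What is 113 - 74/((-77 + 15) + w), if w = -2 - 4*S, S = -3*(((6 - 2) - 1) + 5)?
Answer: 1771/16 ≈ 110.69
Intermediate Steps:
S = -24 (S = -3*((4 - 1) + 5) = -3*(3 + 5) = -3*8 = -24)
w = 94 (w = -2 - 4*(-24) = -2 + 96 = 94)
113 - 74/((-77 + 15) + w) = 113 - 74/((-77 + 15) + 94) = 113 - 74/(-62 + 94) = 113 - 74/32 = 113 - 74*1/32 = 113 - 37/16 = 1771/16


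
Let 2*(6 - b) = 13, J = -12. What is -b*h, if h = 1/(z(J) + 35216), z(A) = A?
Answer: 1/70408 ≈ 1.4203e-5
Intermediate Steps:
b = -½ (b = 6 - ½*13 = 6 - 13/2 = -½ ≈ -0.50000)
h = 1/35204 (h = 1/(-12 + 35216) = 1/35204 ≈ 2.8406e-5)
-b*h = -(-1)/(2*35204) = -1*(-1/70408) = 1/70408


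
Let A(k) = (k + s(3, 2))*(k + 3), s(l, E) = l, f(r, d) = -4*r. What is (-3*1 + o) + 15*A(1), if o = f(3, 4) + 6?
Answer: 231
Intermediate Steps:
A(k) = (3 + k)² (A(k) = (k + 3)*(k + 3) = (3 + k)*(3 + k) = (3 + k)²)
o = -6 (o = -4*3 + 6 = -12 + 6 = -6)
(-3*1 + o) + 15*A(1) = (-3*1 - 6) + 15*(9 + 1² + 6*1) = (-3 - 6) + 15*(9 + 1 + 6) = -9 + 15*16 = -9 + 240 = 231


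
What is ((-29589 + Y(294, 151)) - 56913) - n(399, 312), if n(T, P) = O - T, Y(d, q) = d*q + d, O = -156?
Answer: -41259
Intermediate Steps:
Y(d, q) = d + d*q
n(T, P) = -156 - T
((-29589 + Y(294, 151)) - 56913) - n(399, 312) = ((-29589 + 294*(1 + 151)) - 56913) - (-156 - 1*399) = ((-29589 + 294*152) - 56913) - (-156 - 399) = ((-29589 + 44688) - 56913) - 1*(-555) = (15099 - 56913) + 555 = -41814 + 555 = -41259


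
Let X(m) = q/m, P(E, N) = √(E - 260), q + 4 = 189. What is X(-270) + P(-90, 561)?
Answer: -37/54 + 5*I*√14 ≈ -0.68519 + 18.708*I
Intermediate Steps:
q = 185 (q = -4 + 189 = 185)
P(E, N) = √(-260 + E)
X(m) = 185/m
X(-270) + P(-90, 561) = 185/(-270) + √(-260 - 90) = 185*(-1/270) + √(-350) = -37/54 + 5*I*√14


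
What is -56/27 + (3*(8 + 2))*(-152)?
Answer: -123176/27 ≈ -4562.1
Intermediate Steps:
-56/27 + (3*(8 + 2))*(-152) = -56*1/27 + (3*10)*(-152) = -56/27 + 30*(-152) = -56/27 - 4560 = -123176/27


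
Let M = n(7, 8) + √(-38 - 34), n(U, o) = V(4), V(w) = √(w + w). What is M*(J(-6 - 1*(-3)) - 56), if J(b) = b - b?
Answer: √2*(-112 - 336*I) ≈ -158.39 - 475.18*I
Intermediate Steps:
J(b) = 0
V(w) = √2*√w (V(w) = √(2*w) = √2*√w)
n(U, o) = 2*√2 (n(U, o) = √2*√4 = √2*2 = 2*√2)
M = 2*√2 + 6*I*√2 (M = 2*√2 + √(-38 - 34) = 2*√2 + √(-72) = 2*√2 + 6*I*√2 ≈ 2.8284 + 8.4853*I)
M*(J(-6 - 1*(-3)) - 56) = (√2*(2 + 6*I))*(0 - 56) = (√2*(2 + 6*I))*(-56) = -56*√2*(2 + 6*I)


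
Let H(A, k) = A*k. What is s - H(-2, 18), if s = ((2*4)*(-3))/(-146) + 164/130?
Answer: 177586/4745 ≈ 37.426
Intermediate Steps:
s = 6766/4745 (s = (8*(-3))*(-1/146) + 164*(1/130) = -24*(-1/146) + 82/65 = 12/73 + 82/65 = 6766/4745 ≈ 1.4259)
s - H(-2, 18) = 6766/4745 - (-2)*18 = 6766/4745 - 1*(-36) = 6766/4745 + 36 = 177586/4745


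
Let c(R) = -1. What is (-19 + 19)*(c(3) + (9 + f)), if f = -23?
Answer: 0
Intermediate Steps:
(-19 + 19)*(c(3) + (9 + f)) = (-19 + 19)*(-1 + (9 - 23)) = 0*(-1 - 14) = 0*(-15) = 0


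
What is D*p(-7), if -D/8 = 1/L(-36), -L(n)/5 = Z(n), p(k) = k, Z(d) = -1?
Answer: 56/5 ≈ 11.200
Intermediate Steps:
L(n) = 5 (L(n) = -5*(-1) = 5)
D = -8/5 ≈ -1.6000
D*p(-7) = -8/5*(-7) = 56/5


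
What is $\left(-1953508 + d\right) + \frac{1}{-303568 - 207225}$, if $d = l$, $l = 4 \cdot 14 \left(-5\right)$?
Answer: $- \frac{997981233885}{510793} \approx -1.9538 \cdot 10^{6}$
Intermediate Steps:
$l = -280$ ($l = 56 \left(-5\right) = -280$)
$d = -280$
$\left(-1953508 + d\right) + \frac{1}{-303568 - 207225} = \left(-1953508 - 280\right) + \frac{1}{-303568 - 207225} = -1953788 + \frac{1}{-510793} = -1953788 - \frac{1}{510793} = - \frac{997981233885}{510793}$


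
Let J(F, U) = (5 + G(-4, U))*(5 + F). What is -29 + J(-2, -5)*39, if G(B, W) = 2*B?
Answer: -380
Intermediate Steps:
J(F, U) = -15 - 3*F (J(F, U) = (5 + 2*(-4))*(5 + F) = (5 - 8)*(5 + F) = -3*(5 + F) = -15 - 3*F)
-29 + J(-2, -5)*39 = -29 + (-15 - 3*(-2))*39 = -29 + (-15 + 6)*39 = -29 - 9*39 = -29 - 351 = -380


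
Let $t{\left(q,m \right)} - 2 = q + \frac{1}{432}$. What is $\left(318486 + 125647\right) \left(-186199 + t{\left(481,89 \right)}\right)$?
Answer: $- \frac{35632484582363}{432} \approx -8.2483 \cdot 10^{10}$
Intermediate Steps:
$t{\left(q,m \right)} = \frac{865}{432} + q$ ($t{\left(q,m \right)} = 2 + \left(q + \frac{1}{432}\right) = 2 + \left(\frac{1}{432} + q\right) = \frac{865}{432} + q$)
$\left(318486 + 125647\right) \left(-186199 + t{\left(481,89 \right)}\right) = \left(318486 + 125647\right) \left(-186199 + \left(\frac{865}{432} + 481\right)\right) = 444133 \left(-186199 + \frac{208657}{432}\right) = 444133 \left(- \frac{80229311}{432}\right) = - \frac{35632484582363}{432}$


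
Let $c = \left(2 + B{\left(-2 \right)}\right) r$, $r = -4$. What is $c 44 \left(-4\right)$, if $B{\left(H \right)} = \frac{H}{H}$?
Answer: $2112$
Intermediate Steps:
$B{\left(H \right)} = 1$
$c = -12$ ($c = \left(2 + 1\right) \left(-4\right) = 3 \left(-4\right) = -12$)
$c 44 \left(-4\right) = \left(-12\right) 44 \left(-4\right) = \left(-528\right) \left(-4\right) = 2112$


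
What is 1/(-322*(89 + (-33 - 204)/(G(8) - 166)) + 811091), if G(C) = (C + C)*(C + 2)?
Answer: 1/769714 ≈ 1.2992e-6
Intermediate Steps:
G(C) = 2*C*(2 + C) (G(C) = (2*C)*(2 + C) = 2*C*(2 + C))
1/(-322*(89 + (-33 - 204)/(G(8) - 166)) + 811091) = 1/(-322*(89 + (-33 - 204)/(2*8*(2 + 8) - 166)) + 811091) = 1/(-322*(89 - 237/(2*8*10 - 166)) + 811091) = 1/(-322*(89 - 237/(160 - 166)) + 811091) = 1/(-322*(89 - 237/(-6)) + 811091) = 1/(-322*(89 - 237*(-⅙)) + 811091) = 1/(-322*(89 + 79/2) + 811091) = 1/(-322*257/2 + 811091) = 1/(-41377 + 811091) = 1/769714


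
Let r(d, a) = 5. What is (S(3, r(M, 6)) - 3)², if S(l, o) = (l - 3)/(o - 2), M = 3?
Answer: 9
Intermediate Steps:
S(l, o) = (-3 + l)/(-2 + o)
(S(3, r(M, 6)) - 3)² = ((-3 + 3)/(-2 + 5) - 3)² = (0/3 - 3)² = ((⅓)*0 - 3)² = (0 - 3)² = (-3)² = 9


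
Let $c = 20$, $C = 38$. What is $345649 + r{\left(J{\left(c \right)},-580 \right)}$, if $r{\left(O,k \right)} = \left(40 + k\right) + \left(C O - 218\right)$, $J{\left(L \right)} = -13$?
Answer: $344397$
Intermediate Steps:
$r{\left(O,k \right)} = -178 + k + 38 O$ ($r{\left(O,k \right)} = \left(40 + k\right) + \left(38 O - 218\right) = \left(40 + k\right) + \left(-218 + 38 O\right) = -178 + k + 38 O$)
$345649 + r{\left(J{\left(c \right)},-580 \right)} = 345649 - 1252 = 344397$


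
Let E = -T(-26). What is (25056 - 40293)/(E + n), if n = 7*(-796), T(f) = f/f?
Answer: 15237/5573 ≈ 2.7341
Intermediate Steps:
T(f) = 1
E = -1 (E = -1*1 = -1)
n = -5572
(25056 - 40293)/(E + n) = (25056 - 40293)/(-1 - 5572) = -15237/(-5573) = -15237*(-1/5573) = 15237/5573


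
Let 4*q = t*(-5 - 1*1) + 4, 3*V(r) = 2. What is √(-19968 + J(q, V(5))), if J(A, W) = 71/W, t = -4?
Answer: I*√79446/2 ≈ 140.93*I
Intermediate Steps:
V(r) = ⅔ (V(r) = (⅓)*2 = ⅔)
q = 7 (q = (-4*(-5 - 1*1) + 4)/4 = (-4*(-5 - 1) + 4)/4 = (-4*(-6) + 4)/4 = (24 + 4)/4 = (¼)*28 = 7)
√(-19968 + J(q, V(5))) = √(-19968 + 71/(⅔)) = √(-19968 + 71*(3/2)) = √(-19968 + 213/2) = √(-39723/2) = I*√79446/2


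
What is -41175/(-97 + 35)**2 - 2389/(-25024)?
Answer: -255294971/24048064 ≈ -10.616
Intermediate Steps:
-41175/(-97 + 35)**2 - 2389/(-25024) = -41175/((-62)**2) - 2389*(-1/25024) = -41175/3844 + 2389/25024 = -255294971/24048064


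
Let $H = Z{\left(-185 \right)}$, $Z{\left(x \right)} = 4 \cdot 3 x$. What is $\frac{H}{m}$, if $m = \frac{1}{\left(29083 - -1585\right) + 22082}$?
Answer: $-117105000$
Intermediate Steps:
$m = \frac{1}{52750}$ ($m = \frac{1}{\left(29083 + 1585\right) + 22082} = \frac{1}{30668 + 22082} = \frac{1}{52750} \approx 1.8957 \cdot 10^{-5}$)
$Z{\left(x \right)} = 12 x$
$H = -2220$ ($H = 12 \left(-185\right) = -2220$)
$\frac{H}{m} = - 2220 \frac{1}{\frac{1}{52750}} = \left(-2220\right) 52750 = -117105000$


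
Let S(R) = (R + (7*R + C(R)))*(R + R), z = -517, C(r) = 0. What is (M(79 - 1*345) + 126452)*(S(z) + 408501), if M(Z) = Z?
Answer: 591197183250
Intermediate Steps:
S(R) = 16*R² (S(R) = (R + (7*R + 0))*(R + R) = (R + 7*R)*(2*R) = (8*R)*(2*R) = 16*R²)
(M(79 - 1*345) + 126452)*(S(z) + 408501) = ((79 - 1*345) + 126452)*(16*(-517)² + 408501) = ((79 - 345) + 126452)*(16*267289 + 408501) = (-266 + 126452)*(4276624 + 408501) = 126186*4685125 = 591197183250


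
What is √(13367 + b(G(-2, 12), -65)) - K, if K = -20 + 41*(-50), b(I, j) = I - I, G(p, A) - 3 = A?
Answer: 2070 + √13367 ≈ 2185.6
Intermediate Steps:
G(p, A) = 3 + A
b(I, j) = 0
K = -2070 (K = -20 - 2050 = -2070)
√(13367 + b(G(-2, 12), -65)) - K = √(13367 + 0) - 1*(-2070) = √13367 + 2070 = 2070 + √13367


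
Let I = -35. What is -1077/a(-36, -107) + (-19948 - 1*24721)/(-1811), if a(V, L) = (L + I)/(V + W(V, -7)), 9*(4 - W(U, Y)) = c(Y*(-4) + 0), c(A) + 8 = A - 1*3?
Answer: -179266451/771486 ≈ -232.37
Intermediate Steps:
c(A) = -11 + A (c(A) = -8 + (A - 1*3) = -8 + (A - 3) = -8 + (-3 + A) = -11 + A)
W(U, Y) = 47/9 + 4*Y/9 (W(U, Y) = 4 - (-11 + (Y*(-4) + 0))/9 = 4 - (-11 + (-4*Y + 0))/9 = 4 - (-11 - 4*Y)/9 = 4 + (11/9 + 4*Y/9) = 47/9 + 4*Y/9)
a(V, L) = (-35 + L)/(19/9 + V) (a(V, L) = (L - 35)/(V + (47/9 + (4/9)*(-7))) = (-35 + L)/(V + (47/9 - 28/9)) = (-35 + L)/(V + 19/9) = (-35 + L)/(19/9 + V))
-1077/a(-36, -107) + (-19948 - 1*24721)/(-1811) = -1077*(19 + 9*(-36))/(9*(-35 - 107)) + (-19948 - 1*24721)/(-1811) = -1077/(9*(-142)/(19 - 324)) + (-19948 - 24721)*(-1/1811) = -1077/(9*(-142)/(-305)) - 44669*(-1/1811) = -1077/(9*(-1/305)*(-142)) + 44669/1811 = -1077/1278/305 + 44669/1811 = -1077*305/1278 + 44669/1811 = -109495/426 + 44669/1811 = -179266451/771486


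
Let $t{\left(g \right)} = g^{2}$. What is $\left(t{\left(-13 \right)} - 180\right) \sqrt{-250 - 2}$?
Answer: $- 66 i \sqrt{7} \approx - 174.62 i$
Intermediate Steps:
$\left(t{\left(-13 \right)} - 180\right) \sqrt{-250 - 2} = \left(\left(-13\right)^{2} - 180\right) \sqrt{-250 - 2} = \left(169 - 180\right) \sqrt{-252} = - 11 \cdot 6 i \sqrt{7} = - 66 i \sqrt{7}$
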